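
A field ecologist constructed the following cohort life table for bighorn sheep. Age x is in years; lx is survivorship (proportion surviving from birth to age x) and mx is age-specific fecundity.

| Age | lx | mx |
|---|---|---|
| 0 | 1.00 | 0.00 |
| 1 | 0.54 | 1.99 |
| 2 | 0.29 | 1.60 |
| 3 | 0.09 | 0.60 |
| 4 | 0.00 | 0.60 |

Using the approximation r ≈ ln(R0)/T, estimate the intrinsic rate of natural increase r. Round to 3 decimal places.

R0 = Σ lx·mx = 0 + 1.0746 + 0.464 + 0.054 + 0 = 1.5926
Σ x·lx·mx = 2.1646; T = 2.1646/1.5926 = 1.35916…
r ≈ ln(R0)/T = ln(1.5926)/1.35916… = 0.34239… → 0.342

0.342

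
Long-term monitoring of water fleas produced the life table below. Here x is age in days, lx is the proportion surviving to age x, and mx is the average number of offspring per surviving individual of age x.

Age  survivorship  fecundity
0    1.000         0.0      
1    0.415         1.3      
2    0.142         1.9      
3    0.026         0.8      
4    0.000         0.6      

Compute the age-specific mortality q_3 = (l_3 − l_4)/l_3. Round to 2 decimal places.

1.00

q_3 = (l_3 − l_4) / l_3 = (0.026 − 0) / 0.026
     = 0.026 / 0.026 = 1 → 1.00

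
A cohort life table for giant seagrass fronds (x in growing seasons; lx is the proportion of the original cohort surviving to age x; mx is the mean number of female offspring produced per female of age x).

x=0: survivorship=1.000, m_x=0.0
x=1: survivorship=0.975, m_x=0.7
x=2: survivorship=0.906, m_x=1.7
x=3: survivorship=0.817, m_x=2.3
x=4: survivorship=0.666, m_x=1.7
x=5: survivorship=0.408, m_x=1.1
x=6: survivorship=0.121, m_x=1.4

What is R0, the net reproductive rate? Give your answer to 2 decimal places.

lx·mx by age: 0, 0.6825, 1.5402, 1.8791, 1.1322, 0.4488, 0.1694
R0 = Σ lx·mx = 5.8522 → 5.85

5.85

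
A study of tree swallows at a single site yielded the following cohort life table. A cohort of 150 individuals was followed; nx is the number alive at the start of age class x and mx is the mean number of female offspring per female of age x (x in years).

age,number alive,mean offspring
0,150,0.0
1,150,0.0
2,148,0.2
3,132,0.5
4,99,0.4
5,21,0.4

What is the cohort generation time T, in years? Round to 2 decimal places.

3.19

lx = nx/n0 = nx/150: 1, 1, 0.98667…, 0.88, 0.66, 0.14
lx·mx: 0, 0, 0.197333…, 0.44, 0.264, 0.056 → R0 = 0.957333…
x·lx·mx: 0, 0, 0.394667…, 1.32, 1.056, 0.28 → Σ = 3.050667…
T = 3.050667… / 0.957333… = 3.18663… → 3.19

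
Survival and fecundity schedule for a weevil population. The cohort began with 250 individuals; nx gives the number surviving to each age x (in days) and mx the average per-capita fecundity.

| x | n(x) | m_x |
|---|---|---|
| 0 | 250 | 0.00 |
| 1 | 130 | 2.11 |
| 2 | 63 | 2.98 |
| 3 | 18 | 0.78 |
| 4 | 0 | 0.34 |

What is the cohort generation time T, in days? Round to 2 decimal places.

lx = nx/n0 = nx/250: 1, 0.52, 0.252, 0.072, 0
lx·mx: 0, 1.0972, 0.75096, 0.05616, 0 → R0 = 1.90432
x·lx·mx: 0, 1.0972, 1.50192, 0.16848, 0 → Σ = 2.7676
T = 2.7676 / 1.90432 = 1.453327… → 1.45

1.45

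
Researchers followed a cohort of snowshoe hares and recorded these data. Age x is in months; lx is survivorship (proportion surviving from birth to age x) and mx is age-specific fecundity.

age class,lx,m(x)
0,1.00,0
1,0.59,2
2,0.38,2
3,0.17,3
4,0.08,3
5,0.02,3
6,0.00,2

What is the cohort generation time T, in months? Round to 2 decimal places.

2.00

lx·mx: 0, 1.18, 0.76, 0.51, 0.24, 0.06, 0 → R0 = 2.75
x·lx·mx: 0, 1.18, 1.52, 1.53, 0.96, 0.3, 0 → Σ = 5.49
T = 5.49 / 2.75 = 1.996364… → 2.00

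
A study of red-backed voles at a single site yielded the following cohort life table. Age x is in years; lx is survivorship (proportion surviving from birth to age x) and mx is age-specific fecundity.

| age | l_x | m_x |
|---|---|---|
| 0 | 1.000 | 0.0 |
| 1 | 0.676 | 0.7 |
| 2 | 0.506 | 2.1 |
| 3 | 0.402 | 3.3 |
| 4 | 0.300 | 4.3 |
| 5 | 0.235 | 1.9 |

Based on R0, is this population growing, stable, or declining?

growing

R0 = Σ lx·mx = 0 + 0.4732 + 1.0626 + 1.3266 + 1.29 + 0.4465 = 4.5989
R0 > 1, so the population is growing.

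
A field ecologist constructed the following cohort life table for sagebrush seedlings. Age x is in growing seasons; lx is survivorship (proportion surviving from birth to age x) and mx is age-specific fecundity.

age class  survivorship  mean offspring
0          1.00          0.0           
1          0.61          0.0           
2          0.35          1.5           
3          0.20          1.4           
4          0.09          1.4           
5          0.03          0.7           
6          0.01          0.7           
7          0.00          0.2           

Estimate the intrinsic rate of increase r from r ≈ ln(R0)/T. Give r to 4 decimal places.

R0 = Σ lx·mx = 0 + 0 + 0.525 + 0.28 + 0.126 + 0.021 + 0.007 + 0 = 0.959
Σ x·lx·mx = 2.541; T = 2.541/0.959 = 2.64964…
r ≈ ln(R0)/T = ln(0.959)/2.64964… = -0.0158… → -0.0158

-0.0158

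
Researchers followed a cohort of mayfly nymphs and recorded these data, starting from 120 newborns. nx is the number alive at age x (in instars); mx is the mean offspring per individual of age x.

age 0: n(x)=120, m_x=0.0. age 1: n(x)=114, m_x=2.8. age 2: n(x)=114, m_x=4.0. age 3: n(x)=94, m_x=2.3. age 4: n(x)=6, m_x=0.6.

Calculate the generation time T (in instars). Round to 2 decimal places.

lx = nx/n0 = nx/120: 1, 0.95, 0.95, 0.78333…, 0.05
lx·mx: 0, 2.66, 3.8, 1.801667…, 0.03 → R0 = 8.291667…
x·lx·mx: 0, 2.66, 7.6, 5.405…, 0.12 → Σ = 15.785…
T = 15.785… / 8.291667… = 1.903719… → 1.90

1.90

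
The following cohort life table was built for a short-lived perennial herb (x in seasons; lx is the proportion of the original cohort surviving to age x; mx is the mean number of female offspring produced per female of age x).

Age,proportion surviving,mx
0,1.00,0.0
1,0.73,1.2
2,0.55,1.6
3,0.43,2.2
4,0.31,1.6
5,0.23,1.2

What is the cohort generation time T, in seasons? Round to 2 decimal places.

2.54

lx·mx: 0, 0.876, 0.88, 0.946, 0.496, 0.276 → R0 = 3.474
x·lx·mx: 0, 0.876, 1.76, 2.838, 1.984, 1.38 → Σ = 8.838
T = 8.838 / 3.474 = 2.544041… → 2.54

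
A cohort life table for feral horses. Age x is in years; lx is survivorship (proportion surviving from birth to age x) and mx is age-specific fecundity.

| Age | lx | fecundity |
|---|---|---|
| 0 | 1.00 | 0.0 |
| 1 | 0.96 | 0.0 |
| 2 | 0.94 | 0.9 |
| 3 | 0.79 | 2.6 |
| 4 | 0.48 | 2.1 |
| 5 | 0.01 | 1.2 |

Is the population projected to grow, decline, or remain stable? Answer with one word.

R0 = Σ lx·mx = 0 + 0 + 0.846 + 2.054 + 1.008 + 0.012 = 3.92
R0 > 1, so the population is growing.

growing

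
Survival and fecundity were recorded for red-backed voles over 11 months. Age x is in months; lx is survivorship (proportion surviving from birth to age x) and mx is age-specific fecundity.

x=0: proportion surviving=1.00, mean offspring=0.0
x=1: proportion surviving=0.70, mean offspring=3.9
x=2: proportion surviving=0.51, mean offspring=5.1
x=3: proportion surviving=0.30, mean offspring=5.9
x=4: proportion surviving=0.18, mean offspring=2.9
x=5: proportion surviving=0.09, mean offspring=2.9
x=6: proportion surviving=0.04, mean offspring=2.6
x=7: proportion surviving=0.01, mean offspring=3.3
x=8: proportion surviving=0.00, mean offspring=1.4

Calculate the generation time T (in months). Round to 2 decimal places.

lx·mx: 0, 2.73, 2.601, 1.77, 0.522, 0.261, 0.104, 0.033, 0 → R0 = 8.021
x·lx·mx: 0, 2.73, 5.202, 5.31, 2.088, 1.305, 0.624, 0.231, 0 → Σ = 17.49
T = 17.49 / 8.021 = 2.180526… → 2.18

2.18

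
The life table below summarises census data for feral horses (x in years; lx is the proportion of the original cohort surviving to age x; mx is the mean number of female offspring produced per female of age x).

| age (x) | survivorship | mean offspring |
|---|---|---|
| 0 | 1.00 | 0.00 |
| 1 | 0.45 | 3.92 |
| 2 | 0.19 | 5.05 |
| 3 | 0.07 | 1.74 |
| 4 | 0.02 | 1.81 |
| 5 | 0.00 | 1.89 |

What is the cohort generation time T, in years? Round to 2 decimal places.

1.46

lx·mx: 0, 1.764, 0.9595, 0.1218, 0.0362, 0 → R0 = 2.8815
x·lx·mx: 0, 1.764, 1.919, 0.3654, 0.1448, 0 → Σ = 4.1932
T = 4.1932 / 2.8815 = 1.455214… → 1.46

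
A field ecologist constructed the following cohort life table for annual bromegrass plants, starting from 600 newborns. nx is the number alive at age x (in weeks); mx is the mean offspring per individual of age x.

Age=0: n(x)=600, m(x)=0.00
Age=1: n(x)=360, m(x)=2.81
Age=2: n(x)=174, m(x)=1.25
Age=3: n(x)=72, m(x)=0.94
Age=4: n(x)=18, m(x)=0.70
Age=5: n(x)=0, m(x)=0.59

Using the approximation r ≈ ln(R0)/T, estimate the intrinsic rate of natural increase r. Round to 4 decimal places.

0.6011

lx = nx/n0 = nx/600: 1, 0.6, 0.29, 0.12, 0.03, 0
R0 = Σ lx·mx = 0 + 1.686 + 0.3625 + 0.1128 + 0.021 + 0 = 2.1823
Σ x·lx·mx = 2.8334; T = 2.8334/2.1823 = 1.29835…
r ≈ ln(R0)/T = ln(2.1823)/1.29835… = 0.601052… → 0.6011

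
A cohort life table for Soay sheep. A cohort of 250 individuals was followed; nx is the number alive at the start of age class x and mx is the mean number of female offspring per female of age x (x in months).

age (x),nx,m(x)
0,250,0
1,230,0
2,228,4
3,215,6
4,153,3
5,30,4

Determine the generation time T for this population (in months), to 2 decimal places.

lx = nx/n0 = nx/250: 1, 0.92, 0.912, 0.86, 0.612, 0.12
lx·mx: 0, 0, 3.648, 5.16, 1.836, 0.48 → R0 = 11.124
x·lx·mx: 0, 0, 7.296, 15.48, 7.344, 2.4 → Σ = 32.52
T = 32.52 / 11.124 = 2.923409… → 2.92

2.92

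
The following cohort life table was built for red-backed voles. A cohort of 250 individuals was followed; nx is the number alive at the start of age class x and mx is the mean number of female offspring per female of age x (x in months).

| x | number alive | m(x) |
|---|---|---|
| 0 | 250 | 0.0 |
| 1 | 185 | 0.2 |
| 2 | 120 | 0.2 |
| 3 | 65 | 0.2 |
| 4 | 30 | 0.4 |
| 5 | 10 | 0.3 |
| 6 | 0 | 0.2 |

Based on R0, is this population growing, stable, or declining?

declining

lx = nx/n0 = nx/250: 1, 0.74, 0.48, 0.26, 0.12, 0.04, 0
R0 = Σ lx·mx = 0 + 0.148 + 0.096 + 0.052 + 0.048 + 0.012 + 0 = 0.356
R0 < 1, so the population is declining.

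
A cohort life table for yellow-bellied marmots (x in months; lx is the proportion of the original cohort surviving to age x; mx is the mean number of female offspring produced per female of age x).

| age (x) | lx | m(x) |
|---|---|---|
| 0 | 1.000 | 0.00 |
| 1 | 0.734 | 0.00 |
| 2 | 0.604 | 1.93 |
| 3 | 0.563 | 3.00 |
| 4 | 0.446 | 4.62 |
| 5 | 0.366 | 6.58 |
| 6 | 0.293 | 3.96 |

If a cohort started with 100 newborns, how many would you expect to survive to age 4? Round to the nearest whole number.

Expected survivors = N0 · l_4 = 100 × 0.446 = 44.6 → 45

45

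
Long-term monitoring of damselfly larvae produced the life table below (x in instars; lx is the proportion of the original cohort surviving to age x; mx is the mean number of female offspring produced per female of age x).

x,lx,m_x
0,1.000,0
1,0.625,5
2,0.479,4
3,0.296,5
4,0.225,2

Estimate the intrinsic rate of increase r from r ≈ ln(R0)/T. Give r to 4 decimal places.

1.0257

R0 = Σ lx·mx = 0 + 3.125 + 1.916 + 1.48 + 0.45 = 6.971
Σ x·lx·mx = 13.197; T = 13.197/6.971 = 1.89313…
r ≈ ln(R0)/T = ln(6.971)/1.89313… = 1.025688… → 1.0257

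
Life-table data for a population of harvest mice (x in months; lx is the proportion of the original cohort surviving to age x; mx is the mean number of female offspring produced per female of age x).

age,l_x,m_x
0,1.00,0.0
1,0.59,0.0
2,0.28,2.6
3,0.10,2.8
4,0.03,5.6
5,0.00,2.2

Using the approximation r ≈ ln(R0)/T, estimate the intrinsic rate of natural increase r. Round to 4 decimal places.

R0 = Σ lx·mx = 0 + 0 + 0.728 + 0.28 + 0.168 + 0 = 1.176
Σ x·lx·mx = 2.968; T = 2.968/1.176 = 2.52381…
r ≈ ln(R0)/T = ln(1.176)/2.52381… = 0.064236… → 0.0642

0.0642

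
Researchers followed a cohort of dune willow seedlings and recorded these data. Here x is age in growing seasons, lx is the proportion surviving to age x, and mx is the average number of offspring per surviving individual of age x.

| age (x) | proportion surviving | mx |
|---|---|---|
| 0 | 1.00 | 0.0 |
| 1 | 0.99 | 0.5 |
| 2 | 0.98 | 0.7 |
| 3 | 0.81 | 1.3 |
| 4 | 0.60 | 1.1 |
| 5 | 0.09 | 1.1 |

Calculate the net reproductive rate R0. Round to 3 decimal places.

lx·mx by age: 0, 0.495, 0.686, 1.053, 0.66, 0.099
R0 = Σ lx·mx = 2.993 → 2.993

2.993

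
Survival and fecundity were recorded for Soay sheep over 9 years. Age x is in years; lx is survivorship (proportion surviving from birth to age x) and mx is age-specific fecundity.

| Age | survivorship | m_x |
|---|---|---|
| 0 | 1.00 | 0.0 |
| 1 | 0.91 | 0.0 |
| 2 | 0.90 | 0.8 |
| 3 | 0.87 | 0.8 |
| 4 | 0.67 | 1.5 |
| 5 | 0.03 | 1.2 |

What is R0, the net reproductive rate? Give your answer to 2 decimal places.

2.46

lx·mx by age: 0, 0, 0.72, 0.696, 1.005, 0.036
R0 = Σ lx·mx = 2.457 → 2.46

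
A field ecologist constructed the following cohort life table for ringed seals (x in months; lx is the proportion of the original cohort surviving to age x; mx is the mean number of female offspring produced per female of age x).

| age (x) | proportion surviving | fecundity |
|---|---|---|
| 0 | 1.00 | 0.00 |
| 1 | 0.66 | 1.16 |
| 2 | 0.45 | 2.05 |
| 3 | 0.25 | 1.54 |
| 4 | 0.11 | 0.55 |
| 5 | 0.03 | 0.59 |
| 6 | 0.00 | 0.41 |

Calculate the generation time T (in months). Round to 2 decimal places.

lx·mx: 0, 0.7656, 0.9225, 0.385, 0.0605, 0.0177, 0 → R0 = 2.1513
x·lx·mx: 0, 0.7656, 1.845, 1.155, 0.242, 0.0885, 0 → Σ = 4.0961
T = 4.0961 / 2.1513 = 1.904012… → 1.90

1.90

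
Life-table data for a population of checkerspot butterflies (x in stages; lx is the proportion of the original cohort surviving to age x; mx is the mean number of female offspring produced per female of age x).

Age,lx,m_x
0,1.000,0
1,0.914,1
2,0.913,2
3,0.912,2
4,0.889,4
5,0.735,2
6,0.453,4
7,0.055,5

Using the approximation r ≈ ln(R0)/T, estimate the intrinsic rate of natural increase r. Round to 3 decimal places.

0.646

R0 = Σ lx·mx = 0 + 0.914 + 1.826 + 1.824 + 3.556 + 1.47 + 1.812 + 0.275 = 11.677
Σ x·lx·mx = 44.409; T = 44.409/11.677 = 3.80312…
r ≈ ln(R0)/T = ln(11.677)/3.80312… = 0.64621… → 0.646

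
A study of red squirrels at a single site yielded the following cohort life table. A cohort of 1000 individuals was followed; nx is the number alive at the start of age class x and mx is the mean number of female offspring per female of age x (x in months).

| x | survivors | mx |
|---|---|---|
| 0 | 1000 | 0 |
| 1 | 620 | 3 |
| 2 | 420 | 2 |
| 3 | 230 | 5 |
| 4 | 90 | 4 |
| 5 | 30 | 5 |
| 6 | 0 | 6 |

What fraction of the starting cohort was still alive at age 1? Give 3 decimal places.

0.620

l_1 = n_1/n_0 = 620/1000 = 0.62 → 0.620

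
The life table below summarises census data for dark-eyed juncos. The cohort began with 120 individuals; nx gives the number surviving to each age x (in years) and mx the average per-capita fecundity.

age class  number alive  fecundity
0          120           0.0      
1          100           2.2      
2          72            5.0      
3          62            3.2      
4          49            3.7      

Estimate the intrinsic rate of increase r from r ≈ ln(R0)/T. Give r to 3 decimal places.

0.883

lx = nx/n0 = nx/120: 1, 0.83333…, 0.6, 0.51667…, 0.40833…
R0 = Σ lx·mx = 0 + 1.83333… + 3 + 1.65333… + 1.51083… = 7.9975…
Σ x·lx·mx = 18.836667…; T = 18.836667…/7.9975… = 2.35532…
r ≈ ln(R0)/T = ln(7.9975…)/2.35532… = 0.88274… → 0.883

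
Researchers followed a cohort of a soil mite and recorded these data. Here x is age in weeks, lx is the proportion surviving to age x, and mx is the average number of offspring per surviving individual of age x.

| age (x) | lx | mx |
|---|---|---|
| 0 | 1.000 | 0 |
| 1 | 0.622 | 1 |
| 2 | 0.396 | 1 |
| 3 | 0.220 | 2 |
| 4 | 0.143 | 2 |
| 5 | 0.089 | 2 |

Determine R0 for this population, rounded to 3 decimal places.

lx·mx by age: 0, 0.622, 0.396, 0.44, 0.286, 0.178
R0 = Σ lx·mx = 1.922 → 1.922

1.922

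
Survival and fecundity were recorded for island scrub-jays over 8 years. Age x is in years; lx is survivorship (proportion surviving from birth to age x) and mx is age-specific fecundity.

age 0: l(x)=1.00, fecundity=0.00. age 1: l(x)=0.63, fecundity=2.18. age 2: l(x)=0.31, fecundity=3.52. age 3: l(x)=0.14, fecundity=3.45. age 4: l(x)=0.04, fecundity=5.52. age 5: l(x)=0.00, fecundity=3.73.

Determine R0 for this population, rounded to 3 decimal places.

3.168

lx·mx by age: 0, 1.3734, 1.0912, 0.483, 0.2208, 0
R0 = Σ lx·mx = 3.1684 → 3.168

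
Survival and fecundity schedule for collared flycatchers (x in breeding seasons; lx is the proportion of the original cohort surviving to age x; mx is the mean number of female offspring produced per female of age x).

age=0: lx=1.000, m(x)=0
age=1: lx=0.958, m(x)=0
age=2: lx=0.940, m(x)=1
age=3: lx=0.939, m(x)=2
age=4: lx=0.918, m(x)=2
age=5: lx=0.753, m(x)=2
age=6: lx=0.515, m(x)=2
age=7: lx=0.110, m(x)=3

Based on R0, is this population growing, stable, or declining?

growing

R0 = Σ lx·mx = 0 + 0 + 0.94 + 1.878 + 1.836 + 1.506 + 1.03 + 0.33 = 7.52
R0 > 1, so the population is growing.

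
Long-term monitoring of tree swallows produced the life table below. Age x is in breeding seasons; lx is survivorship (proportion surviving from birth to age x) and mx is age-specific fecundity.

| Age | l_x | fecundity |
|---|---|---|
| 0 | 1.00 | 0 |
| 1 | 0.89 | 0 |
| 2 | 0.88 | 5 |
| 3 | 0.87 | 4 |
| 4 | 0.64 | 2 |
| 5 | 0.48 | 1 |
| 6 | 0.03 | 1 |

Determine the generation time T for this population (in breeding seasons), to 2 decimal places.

lx·mx: 0, 0, 4.4, 3.48, 1.28, 0.48, 0.03 → R0 = 9.67
x·lx·mx: 0, 0, 8.8, 10.44, 5.12, 2.4, 0.18 → Σ = 26.94
T = 26.94 / 9.67 = 2.785936… → 2.79

2.79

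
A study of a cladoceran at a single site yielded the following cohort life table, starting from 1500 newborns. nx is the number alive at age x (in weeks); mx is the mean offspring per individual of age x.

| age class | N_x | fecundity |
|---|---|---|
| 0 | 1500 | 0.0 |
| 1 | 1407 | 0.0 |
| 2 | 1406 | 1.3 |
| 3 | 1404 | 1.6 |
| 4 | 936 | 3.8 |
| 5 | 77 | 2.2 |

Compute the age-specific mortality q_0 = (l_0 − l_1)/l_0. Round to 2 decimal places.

lx = nx/n0 = nx/1500: 1, 0.938, 0.93733…, 0.936, 0.624, 0.05133…
q_0 = (l_0 − l_1) / l_0 = (1 − 0.938) / 1
     = 0.062 / 1 = 0.062 → 0.06

0.06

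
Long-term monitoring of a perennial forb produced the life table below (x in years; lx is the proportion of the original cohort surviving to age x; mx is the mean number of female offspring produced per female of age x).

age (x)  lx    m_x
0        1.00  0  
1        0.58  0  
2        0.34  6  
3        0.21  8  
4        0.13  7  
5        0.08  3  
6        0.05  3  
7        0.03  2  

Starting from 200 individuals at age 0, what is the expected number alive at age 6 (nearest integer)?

Expected survivors = N0 · l_6 = 200 × 0.05 = 10 → 10

10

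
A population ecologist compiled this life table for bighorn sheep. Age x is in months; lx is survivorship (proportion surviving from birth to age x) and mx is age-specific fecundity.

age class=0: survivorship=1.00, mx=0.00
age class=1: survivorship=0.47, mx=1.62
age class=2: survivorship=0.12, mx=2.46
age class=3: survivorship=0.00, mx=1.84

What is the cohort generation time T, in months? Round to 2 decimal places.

lx·mx: 0, 0.7614, 0.2952, 0 → R0 = 1.0566
x·lx·mx: 0, 0.7614, 0.5904, 0 → Σ = 1.3518
T = 1.3518 / 1.0566 = 1.279387… → 1.28

1.28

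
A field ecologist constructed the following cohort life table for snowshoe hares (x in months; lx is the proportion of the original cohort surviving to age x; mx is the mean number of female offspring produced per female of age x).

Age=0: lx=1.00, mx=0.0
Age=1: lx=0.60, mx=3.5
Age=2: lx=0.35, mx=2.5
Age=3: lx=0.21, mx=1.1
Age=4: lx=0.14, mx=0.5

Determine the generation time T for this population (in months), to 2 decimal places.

lx·mx: 0, 2.1, 0.875, 0.231, 0.07 → R0 = 3.276
x·lx·mx: 0, 2.1, 1.75, 0.693, 0.28 → Σ = 4.823
T = 4.823 / 3.276 = 1.472222… → 1.47

1.47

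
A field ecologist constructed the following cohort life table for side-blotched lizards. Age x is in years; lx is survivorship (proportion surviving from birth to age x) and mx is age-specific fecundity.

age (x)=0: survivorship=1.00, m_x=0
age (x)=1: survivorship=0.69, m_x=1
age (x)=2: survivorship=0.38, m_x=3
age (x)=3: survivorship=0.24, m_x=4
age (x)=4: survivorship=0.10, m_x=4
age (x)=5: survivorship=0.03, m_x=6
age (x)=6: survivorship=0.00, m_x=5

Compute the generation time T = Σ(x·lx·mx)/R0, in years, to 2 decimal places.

2.48

lx·mx: 0, 0.69, 1.14, 0.96, 0.4, 0.18, 0 → R0 = 3.37
x·lx·mx: 0, 0.69, 2.28, 2.88, 1.6, 0.9, 0 → Σ = 8.35
T = 8.35 / 3.37 = 2.477745… → 2.48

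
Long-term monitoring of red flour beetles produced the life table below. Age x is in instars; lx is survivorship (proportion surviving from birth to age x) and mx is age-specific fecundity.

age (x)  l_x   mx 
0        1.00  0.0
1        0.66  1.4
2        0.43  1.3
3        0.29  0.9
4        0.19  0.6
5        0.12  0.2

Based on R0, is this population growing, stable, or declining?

growing

R0 = Σ lx·mx = 0 + 0.924 + 0.559 + 0.261 + 0.114 + 0.024 = 1.882
R0 > 1, so the population is growing.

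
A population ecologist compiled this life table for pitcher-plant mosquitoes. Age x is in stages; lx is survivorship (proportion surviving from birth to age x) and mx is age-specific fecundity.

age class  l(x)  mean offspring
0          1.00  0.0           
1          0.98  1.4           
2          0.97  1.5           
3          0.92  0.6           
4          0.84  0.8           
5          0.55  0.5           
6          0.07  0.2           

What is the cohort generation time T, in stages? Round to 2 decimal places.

lx·mx: 0, 1.372, 1.455, 0.552, 0.672, 0.275, 0.014 → R0 = 4.34
x·lx·mx: 0, 1.372, 2.91, 1.656, 2.688, 1.375, 0.084 → Σ = 10.085
T = 10.085 / 4.34 = 2.323733… → 2.32

2.32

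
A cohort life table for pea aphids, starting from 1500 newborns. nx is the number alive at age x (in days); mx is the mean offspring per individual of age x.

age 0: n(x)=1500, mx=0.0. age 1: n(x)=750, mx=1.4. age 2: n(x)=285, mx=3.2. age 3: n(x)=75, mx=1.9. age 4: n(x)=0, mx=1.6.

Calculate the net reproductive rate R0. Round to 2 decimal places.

1.40

lx = nx/n0 = nx/1500: 1, 0.5, 0.19, 0.05, 0
lx·mx by age: 0, 0.7, 0.608, 0.095, 0
R0 = Σ lx·mx = 1.403 → 1.40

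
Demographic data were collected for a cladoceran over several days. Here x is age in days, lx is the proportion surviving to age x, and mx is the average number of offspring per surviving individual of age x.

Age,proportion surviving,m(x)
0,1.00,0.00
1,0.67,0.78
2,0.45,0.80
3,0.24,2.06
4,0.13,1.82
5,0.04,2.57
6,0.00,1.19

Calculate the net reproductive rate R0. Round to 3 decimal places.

lx·mx by age: 0, 0.5226, 0.36, 0.4944, 0.2366, 0.1028, 0
R0 = Σ lx·mx = 1.7164 → 1.716

1.716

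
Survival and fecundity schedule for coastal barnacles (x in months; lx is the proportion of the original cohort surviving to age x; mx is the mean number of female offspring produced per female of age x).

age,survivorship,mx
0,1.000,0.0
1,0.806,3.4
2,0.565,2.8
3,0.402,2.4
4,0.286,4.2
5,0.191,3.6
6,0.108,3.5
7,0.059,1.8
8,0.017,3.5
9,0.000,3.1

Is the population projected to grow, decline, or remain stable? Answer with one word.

R0 = Σ lx·mx = 0 + 2.7404 + 1.582 + 0.9648 + 1.2012 + 0.6876 + 0.378 + 0.1062 + 0.0595 + 0 = 7.7197
R0 > 1, so the population is growing.

growing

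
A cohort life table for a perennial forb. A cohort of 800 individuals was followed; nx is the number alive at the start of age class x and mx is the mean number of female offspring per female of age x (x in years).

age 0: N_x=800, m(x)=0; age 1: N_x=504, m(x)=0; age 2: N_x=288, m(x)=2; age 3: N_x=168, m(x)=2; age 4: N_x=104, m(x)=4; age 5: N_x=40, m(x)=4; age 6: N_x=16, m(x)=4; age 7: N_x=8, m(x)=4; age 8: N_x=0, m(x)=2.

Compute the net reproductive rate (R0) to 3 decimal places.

lx = nx/n0 = nx/800: 1, 0.63, 0.36, 0.21, 0.13, 0.05, 0.02, 0.01, 0
lx·mx by age: 0, 0, 0.72, 0.42, 0.52, 0.2, 0.08, 0.04, 0
R0 = Σ lx·mx = 1.98 → 1.980

1.980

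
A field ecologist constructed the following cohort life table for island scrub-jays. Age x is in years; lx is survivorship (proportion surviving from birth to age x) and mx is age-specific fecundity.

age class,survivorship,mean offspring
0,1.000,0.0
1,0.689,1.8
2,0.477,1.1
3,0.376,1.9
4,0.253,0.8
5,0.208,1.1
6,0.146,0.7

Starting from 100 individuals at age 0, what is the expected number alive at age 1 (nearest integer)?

Expected survivors = N0 · l_1 = 100 × 0.689 = 68.9 → 69

69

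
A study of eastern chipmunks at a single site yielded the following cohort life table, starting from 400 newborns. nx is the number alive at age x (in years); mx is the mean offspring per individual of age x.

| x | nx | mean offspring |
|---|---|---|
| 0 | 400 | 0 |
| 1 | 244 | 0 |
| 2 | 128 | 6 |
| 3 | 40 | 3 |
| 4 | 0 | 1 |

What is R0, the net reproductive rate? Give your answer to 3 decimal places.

2.220

lx = nx/n0 = nx/400: 1, 0.61, 0.32, 0.1, 0
lx·mx by age: 0, 0, 1.92, 0.3, 0
R0 = Σ lx·mx = 2.22 → 2.220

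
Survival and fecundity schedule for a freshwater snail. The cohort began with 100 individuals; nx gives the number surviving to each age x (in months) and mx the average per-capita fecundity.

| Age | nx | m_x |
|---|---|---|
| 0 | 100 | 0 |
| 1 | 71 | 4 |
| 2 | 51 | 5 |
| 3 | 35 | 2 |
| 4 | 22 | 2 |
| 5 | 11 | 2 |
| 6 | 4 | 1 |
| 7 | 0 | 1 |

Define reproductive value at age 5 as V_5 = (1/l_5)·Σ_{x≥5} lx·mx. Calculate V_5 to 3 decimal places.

lx = nx/n0 = nx/100: 1, 0.71, 0.51, 0.35, 0.22, 0.11, 0.04, 0
lx·mx for x ≥ 5: 0.22, 0.04, 0 → sum = 0.26
V_5 = 0.26 / l_5 = 0.26 / 0.11 = 2.363636… → 2.364

2.364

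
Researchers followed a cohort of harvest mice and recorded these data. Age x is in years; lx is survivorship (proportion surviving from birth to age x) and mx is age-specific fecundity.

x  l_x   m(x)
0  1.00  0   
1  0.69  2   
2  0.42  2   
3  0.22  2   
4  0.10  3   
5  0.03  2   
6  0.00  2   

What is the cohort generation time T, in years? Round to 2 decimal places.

1.95

lx·mx: 0, 1.38, 0.84, 0.44, 0.3, 0.06, 0 → R0 = 3.02
x·lx·mx: 0, 1.38, 1.68, 1.32, 1.2, 0.3, 0 → Σ = 5.88
T = 5.88 / 3.02 = 1.94702… → 1.95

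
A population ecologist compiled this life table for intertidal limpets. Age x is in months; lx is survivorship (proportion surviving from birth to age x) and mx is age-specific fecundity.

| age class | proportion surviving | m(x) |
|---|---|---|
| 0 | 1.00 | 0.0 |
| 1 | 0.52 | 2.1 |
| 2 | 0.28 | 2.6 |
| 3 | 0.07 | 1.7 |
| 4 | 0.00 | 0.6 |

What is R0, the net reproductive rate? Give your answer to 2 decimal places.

lx·mx by age: 0, 1.092, 0.728, 0.119, 0
R0 = Σ lx·mx = 1.939 → 1.94

1.94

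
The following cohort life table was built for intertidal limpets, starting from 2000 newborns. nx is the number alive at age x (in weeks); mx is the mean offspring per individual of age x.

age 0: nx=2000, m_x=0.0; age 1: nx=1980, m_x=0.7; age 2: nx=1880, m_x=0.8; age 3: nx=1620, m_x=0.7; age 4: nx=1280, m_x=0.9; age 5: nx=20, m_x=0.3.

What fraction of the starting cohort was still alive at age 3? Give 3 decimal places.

l_3 = n_3/n_0 = 1620/2000 = 0.81 → 0.810

0.810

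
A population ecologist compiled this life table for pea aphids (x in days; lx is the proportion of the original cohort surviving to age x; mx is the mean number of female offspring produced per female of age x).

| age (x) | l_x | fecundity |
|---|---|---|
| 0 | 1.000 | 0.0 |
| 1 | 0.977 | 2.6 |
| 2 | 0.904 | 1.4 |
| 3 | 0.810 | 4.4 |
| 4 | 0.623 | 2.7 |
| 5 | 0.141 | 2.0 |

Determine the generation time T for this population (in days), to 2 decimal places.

lx·mx: 0, 2.5402, 1.2656, 3.564, 1.6821, 0.282 → R0 = 9.3339
x·lx·mx: 0, 2.5402, 2.5312, 10.692, 6.7284, 1.41 → Σ = 23.9018
T = 23.9018 / 9.3339 = 2.560752… → 2.56

2.56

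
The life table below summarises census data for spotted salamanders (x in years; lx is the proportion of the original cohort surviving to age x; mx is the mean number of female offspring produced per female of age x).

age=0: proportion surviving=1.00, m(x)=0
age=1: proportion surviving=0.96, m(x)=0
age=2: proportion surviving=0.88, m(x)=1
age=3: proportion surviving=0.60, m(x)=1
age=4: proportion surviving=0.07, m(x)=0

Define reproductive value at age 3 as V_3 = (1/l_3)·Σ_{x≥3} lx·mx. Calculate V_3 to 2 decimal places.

1.00

lx·mx for x ≥ 3: 0.6, 0 → sum = 0.6
V_3 = 0.6 / l_3 = 0.6 / 0.6 = 1 → 1.00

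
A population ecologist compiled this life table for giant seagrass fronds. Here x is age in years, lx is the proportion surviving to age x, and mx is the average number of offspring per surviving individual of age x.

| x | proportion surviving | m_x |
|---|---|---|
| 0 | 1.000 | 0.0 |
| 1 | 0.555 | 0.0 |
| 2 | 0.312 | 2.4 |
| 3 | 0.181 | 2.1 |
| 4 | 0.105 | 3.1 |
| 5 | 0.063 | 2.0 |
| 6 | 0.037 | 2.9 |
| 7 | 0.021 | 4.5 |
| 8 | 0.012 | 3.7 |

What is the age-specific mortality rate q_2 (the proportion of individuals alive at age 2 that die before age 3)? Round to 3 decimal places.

q_2 = (l_2 − l_3) / l_2 = (0.312 − 0.181) / 0.312
     = 0.131 / 0.312 = 0.419872… → 0.420

0.420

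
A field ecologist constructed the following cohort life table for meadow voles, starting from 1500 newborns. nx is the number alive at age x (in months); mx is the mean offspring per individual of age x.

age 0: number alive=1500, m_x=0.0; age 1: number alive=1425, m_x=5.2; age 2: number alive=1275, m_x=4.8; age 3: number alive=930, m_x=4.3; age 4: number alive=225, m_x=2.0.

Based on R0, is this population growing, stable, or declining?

lx = nx/n0 = nx/1500: 1, 0.95, 0.85, 0.62, 0.15
R0 = Σ lx·mx = 0 + 4.94 + 4.08 + 2.666 + 0.3 = 11.986
R0 > 1, so the population is growing.

growing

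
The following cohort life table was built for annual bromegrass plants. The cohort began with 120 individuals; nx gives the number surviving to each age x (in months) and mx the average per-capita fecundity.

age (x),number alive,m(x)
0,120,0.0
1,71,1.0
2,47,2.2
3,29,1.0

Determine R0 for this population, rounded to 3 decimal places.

lx = nx/n0 = nx/120: 1, 0.59167…, 0.39167…, 0.24167…
lx·mx by age: 0, 0.591667…, 0.861667…, 0.241667…
R0 = Σ lx·mx = 1.695… → 1.695

1.695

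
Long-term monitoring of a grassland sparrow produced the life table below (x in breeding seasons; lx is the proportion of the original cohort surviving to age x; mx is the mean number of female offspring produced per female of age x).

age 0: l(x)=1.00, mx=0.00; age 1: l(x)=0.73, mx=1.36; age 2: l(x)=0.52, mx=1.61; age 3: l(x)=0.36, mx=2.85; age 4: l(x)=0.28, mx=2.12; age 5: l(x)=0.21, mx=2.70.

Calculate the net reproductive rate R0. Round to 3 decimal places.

4.017

lx·mx by age: 0, 0.9928, 0.8372, 1.026, 0.5936, 0.567
R0 = Σ lx·mx = 4.0166 → 4.017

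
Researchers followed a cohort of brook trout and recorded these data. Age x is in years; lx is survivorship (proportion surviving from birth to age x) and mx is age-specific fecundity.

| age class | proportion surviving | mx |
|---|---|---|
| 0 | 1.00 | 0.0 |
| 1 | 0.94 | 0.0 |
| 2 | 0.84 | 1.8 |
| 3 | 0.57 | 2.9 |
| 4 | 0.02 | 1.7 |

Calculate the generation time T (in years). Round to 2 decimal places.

2.54

lx·mx: 0, 0, 1.512, 1.653, 0.034 → R0 = 3.199
x·lx·mx: 0, 0, 3.024, 4.959, 0.136 → Σ = 8.119
T = 8.119 / 3.199 = 2.537981… → 2.54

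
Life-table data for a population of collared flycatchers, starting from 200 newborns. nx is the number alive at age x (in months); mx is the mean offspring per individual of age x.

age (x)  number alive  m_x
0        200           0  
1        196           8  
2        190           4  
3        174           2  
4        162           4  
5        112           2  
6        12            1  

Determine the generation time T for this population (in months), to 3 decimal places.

lx = nx/n0 = nx/200: 1, 0.98, 0.95, 0.87, 0.81, 0.56, 0.06
lx·mx: 0, 7.84, 3.8, 1.74, 3.24, 1.12, 0.06 → R0 = 17.8
x·lx·mx: 0, 7.84, 7.6, 5.22, 12.96, 5.6, 0.36 → Σ = 39.58
T = 39.58 / 17.8 = 2.223596… → 2.224

2.224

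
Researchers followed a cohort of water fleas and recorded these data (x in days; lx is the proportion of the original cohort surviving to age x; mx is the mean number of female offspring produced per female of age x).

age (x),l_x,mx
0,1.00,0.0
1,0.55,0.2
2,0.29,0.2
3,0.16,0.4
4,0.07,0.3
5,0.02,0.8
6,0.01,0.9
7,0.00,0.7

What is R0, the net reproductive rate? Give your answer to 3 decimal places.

lx·mx by age: 0, 0.11, 0.058, 0.064, 0.021, 0.016, 0.009, 0
R0 = Σ lx·mx = 0.278 → 0.278

0.278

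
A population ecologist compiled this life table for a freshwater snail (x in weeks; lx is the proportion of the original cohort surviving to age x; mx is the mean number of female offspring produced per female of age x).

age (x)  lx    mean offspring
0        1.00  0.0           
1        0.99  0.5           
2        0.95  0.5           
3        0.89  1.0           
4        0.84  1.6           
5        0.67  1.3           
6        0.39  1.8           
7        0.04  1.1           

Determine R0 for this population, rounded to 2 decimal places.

4.82

lx·mx by age: 0, 0.495, 0.475, 0.89, 1.344, 0.871, 0.702, 0.044
R0 = Σ lx·mx = 4.821 → 4.82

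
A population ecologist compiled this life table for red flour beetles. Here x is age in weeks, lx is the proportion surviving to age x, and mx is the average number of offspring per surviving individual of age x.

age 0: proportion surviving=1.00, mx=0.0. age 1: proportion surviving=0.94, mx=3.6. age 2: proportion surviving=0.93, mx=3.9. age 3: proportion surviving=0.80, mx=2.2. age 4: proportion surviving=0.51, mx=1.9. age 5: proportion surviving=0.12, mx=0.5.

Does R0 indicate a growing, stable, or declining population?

R0 = Σ lx·mx = 0 + 3.384 + 3.627 + 1.76 + 0.969 + 0.06 = 9.8
R0 > 1, so the population is growing.

growing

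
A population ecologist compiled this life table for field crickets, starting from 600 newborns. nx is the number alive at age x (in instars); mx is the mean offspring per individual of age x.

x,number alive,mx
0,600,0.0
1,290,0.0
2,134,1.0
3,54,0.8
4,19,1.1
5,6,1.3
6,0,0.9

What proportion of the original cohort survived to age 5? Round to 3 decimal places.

l_5 = n_5/n_0 = 6/600 = 0.01 → 0.010

0.010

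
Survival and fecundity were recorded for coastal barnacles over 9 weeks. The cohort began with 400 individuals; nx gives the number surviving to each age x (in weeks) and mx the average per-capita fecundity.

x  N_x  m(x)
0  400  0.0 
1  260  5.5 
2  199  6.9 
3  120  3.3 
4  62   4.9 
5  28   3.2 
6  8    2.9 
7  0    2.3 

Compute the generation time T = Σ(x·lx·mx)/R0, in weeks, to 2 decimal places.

lx = nx/n0 = nx/400: 1, 0.65, 0.4975, 0.3, 0.155, 0.07, 0.02, 0
lx·mx: 0, 3.575, 3.43275, 0.99, 0.7595, 0.224, 0.058, 0 → R0 = 9.03925
x·lx·mx: 0, 3.575, 6.8655, 2.97, 3.038, 1.12, 0.348, 0 → Σ = 17.9165
T = 17.9165 / 9.03925 = 1.982078… → 1.98

1.98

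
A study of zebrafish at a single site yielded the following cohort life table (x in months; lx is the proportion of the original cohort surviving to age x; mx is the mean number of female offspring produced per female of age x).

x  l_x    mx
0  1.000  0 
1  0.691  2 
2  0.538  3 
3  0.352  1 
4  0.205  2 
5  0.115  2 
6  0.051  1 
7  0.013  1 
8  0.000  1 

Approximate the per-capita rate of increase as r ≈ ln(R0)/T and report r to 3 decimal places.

0.640

R0 = Σ lx·mx = 0 + 1.382 + 1.614 + 0.352 + 0.41 + 0.23 + 0.051 + 0.013 + 0 = 4.052
Σ x·lx·mx = 8.853; T = 8.853/4.052 = 2.18485…
r ≈ ln(R0)/T = ln(4.052)/2.18485… = 0.64042… → 0.640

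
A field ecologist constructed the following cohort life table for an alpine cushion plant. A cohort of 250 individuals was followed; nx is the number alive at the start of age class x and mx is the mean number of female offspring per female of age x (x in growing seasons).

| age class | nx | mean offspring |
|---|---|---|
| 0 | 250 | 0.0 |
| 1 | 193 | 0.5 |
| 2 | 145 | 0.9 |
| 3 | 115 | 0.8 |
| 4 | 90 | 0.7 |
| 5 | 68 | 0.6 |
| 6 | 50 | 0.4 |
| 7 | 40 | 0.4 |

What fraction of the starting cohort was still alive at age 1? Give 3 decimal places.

l_1 = n_1/n_0 = 193/250 = 0.772 → 0.772

0.772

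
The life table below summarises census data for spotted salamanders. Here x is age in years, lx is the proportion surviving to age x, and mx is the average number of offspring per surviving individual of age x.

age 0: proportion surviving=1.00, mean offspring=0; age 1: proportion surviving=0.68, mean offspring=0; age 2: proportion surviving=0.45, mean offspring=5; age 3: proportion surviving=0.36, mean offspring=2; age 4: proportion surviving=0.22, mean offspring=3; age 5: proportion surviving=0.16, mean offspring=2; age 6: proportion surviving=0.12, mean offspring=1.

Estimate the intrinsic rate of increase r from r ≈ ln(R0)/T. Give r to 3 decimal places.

0.492

R0 = Σ lx·mx = 0 + 0 + 2.25 + 0.72 + 0.66 + 0.32 + 0.12 = 4.07
Σ x·lx·mx = 11.62; T = 11.62/4.07 = 2.85504…
r ≈ ln(R0)/T = ln(4.07)/2.85504… = 0.49164… → 0.492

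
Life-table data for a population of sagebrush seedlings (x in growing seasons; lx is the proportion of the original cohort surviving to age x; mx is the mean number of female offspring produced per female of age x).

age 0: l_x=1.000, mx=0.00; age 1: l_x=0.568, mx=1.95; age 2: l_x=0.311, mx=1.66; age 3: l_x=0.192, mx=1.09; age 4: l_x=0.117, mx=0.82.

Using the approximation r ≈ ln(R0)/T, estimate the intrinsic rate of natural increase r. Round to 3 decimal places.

R0 = Σ lx·mx = 0 + 1.1076 + 0.51626 + 0.20928 + 0.09594 = 1.92908
Σ x·lx·mx = 3.15172; T = 3.15172/1.92908 = 1.63379…
r ≈ ln(R0)/T = ln(1.92908)/1.63379… = 0.40216… → 0.402

0.402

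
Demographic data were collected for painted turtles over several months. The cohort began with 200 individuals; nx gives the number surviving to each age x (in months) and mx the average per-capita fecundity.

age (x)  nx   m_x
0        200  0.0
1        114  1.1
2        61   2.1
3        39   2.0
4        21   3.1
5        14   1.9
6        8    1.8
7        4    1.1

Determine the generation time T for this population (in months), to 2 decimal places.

lx = nx/n0 = nx/200: 1, 0.57, 0.305, 0.195, 0.105, 0.07, 0.04, 0.02
lx·mx: 0, 0.627, 0.6405, 0.39, 0.3255, 0.133, 0.072, 0.022 → R0 = 2.21
x·lx·mx: 0, 0.627, 1.281, 1.17, 1.302, 0.665, 0.432, 0.154 → Σ = 5.631
T = 5.631 / 2.21 = 2.547964… → 2.55

2.55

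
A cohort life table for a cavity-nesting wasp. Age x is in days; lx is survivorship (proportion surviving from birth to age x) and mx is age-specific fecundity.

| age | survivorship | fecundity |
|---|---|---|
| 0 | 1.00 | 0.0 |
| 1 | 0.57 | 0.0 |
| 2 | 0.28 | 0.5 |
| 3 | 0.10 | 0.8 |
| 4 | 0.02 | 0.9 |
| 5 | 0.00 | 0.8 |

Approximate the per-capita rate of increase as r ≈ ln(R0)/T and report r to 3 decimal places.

-0.577

R0 = Σ lx·mx = 0 + 0 + 0.14 + 0.08 + 0.018 + 0 = 0.238
Σ x·lx·mx = 0.592; T = 0.592/0.238 = 2.48739…
r ≈ ln(R0)/T = ln(0.238)/2.48739… = -0.5771… → -0.577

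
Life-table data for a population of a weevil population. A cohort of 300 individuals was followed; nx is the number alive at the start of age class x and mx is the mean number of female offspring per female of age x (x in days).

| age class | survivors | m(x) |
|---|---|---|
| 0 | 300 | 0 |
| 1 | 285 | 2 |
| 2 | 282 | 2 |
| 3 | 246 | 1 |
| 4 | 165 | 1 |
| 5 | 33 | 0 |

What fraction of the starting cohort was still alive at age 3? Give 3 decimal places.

l_3 = n_3/n_0 = 246/300 = 0.82 → 0.820

0.820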